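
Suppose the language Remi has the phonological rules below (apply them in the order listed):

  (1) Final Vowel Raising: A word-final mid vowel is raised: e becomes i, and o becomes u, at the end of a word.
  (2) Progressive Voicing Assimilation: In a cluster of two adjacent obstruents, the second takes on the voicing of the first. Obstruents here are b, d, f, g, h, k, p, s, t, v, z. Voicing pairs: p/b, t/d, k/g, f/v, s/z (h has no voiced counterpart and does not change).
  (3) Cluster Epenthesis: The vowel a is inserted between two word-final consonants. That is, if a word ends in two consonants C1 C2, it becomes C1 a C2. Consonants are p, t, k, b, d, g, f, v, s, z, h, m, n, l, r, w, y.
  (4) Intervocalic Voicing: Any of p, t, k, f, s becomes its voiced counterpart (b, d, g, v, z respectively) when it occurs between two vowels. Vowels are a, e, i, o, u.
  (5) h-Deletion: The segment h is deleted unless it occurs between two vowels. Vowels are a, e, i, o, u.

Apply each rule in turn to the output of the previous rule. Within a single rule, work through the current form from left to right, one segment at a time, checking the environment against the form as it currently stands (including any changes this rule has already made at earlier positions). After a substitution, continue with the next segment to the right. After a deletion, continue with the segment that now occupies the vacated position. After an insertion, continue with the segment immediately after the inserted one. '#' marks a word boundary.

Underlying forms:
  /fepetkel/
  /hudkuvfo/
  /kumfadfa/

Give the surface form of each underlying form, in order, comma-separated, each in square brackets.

[febetkel], [udguvvu], [kumfadva]

/fepetkel/:
  (1) Final Vowel Raising: no change — [fepetkel]
  (2) Progressive Voicing Assimilation: no change — [fepetkel]
  (3) Cluster Epenthesis: no change — [fepetkel]
  (4) Intervocalic Voicing: [fepetkel] → [febetkel]
  (5) h-Deletion: no change — [febetkel]
/hudkuvfo/:
  (1) Final Vowel Raising: [hudkuvfo] → [hudkuvfu]
  (2) Progressive Voicing Assimilation: [hudkuvfu] → [hudguvvu]
  (3) Cluster Epenthesis: no change — [hudguvvu]
  (4) Intervocalic Voicing: no change — [hudguvvu]
  (5) h-Deletion: [hudguvvu] → [udguvvu]
/kumfadfa/:
  (1) Final Vowel Raising: no change — [kumfadfa]
  (2) Progressive Voicing Assimilation: [kumfadfa] → [kumfadva]
  (3) Cluster Epenthesis: no change — [kumfadva]
  (4) Intervocalic Voicing: no change — [kumfadva]
  (5) h-Deletion: no change — [kumfadva]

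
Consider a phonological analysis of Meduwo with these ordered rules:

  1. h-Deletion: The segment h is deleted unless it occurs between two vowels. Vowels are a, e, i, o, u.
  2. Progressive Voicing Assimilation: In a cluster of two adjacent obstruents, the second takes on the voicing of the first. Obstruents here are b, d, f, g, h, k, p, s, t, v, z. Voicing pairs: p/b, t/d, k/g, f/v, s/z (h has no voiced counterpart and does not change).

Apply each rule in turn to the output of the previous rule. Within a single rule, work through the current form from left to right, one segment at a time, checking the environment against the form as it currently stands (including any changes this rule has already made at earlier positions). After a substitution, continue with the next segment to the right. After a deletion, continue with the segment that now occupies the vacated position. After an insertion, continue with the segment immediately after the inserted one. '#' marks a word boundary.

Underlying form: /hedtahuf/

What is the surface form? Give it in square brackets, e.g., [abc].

1 h-Deletion: [hedtahuf] → [edtahuf]
2 Progressive Voicing Assimilation: [edtahuf] → [eddahuf]

[eddahuf]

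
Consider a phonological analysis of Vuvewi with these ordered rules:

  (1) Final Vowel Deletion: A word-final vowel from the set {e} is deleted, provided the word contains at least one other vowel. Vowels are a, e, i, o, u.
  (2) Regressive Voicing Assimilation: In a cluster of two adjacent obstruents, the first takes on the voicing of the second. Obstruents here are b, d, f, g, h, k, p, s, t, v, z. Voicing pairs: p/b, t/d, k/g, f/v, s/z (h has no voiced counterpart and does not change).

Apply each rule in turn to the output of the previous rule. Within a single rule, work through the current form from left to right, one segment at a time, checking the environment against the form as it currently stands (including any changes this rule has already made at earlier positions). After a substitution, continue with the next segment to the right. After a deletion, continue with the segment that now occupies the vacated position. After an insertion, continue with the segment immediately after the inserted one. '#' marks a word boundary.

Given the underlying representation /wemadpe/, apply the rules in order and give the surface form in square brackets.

(1) Final Vowel Deletion: [wemadpe] → [wemadp]
(2) Regressive Voicing Assimilation: [wemadp] → [wematp]

[wematp]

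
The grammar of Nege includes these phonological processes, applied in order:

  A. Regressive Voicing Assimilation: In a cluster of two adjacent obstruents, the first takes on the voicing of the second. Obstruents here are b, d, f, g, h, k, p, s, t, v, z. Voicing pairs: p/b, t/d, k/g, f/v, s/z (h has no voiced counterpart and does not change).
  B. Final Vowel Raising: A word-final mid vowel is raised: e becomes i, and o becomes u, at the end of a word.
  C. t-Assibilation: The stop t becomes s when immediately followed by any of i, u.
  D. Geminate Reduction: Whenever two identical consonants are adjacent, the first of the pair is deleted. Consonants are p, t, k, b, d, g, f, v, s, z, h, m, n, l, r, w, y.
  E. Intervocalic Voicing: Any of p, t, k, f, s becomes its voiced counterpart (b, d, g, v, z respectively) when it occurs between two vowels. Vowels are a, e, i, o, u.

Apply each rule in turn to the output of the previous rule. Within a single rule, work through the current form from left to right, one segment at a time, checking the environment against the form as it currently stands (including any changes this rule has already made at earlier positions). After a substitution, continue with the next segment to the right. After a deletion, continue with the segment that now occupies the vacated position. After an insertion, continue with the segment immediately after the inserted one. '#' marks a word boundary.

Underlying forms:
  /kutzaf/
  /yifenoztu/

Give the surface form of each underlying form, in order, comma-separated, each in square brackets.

/kutzaf/:
  A Regressive Voicing Assimilation: [kutzaf] → [kudzaf]
  B Final Vowel Raising: no change — [kudzaf]
  C t-Assibilation: no change — [kudzaf]
  D Geminate Reduction: no change — [kudzaf]
  E Intervocalic Voicing: no change — [kudzaf]
/yifenoztu/:
  A Regressive Voicing Assimilation: [yifenoztu] → [yifenostu]
  B Final Vowel Raising: no change — [yifenostu]
  C t-Assibilation: [yifenostu] → [yifenossu]
  D Geminate Reduction: [yifenossu] → [yifenosu]
  E Intervocalic Voicing: [yifenosu] → [yivenozu]

[kudzaf], [yivenozu]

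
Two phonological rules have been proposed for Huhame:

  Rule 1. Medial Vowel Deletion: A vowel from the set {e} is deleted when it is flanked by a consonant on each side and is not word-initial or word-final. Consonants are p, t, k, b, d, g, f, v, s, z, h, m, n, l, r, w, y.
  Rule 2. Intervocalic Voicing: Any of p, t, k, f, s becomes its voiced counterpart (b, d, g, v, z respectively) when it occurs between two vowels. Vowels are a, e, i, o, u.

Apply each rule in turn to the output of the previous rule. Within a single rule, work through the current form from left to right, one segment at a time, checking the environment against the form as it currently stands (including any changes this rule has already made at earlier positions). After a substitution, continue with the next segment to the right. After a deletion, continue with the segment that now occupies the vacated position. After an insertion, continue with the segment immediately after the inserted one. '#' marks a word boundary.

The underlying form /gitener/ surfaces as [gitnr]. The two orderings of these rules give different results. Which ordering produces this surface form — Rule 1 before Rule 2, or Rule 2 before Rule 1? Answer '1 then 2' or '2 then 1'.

1 then 2

Order 1 then 2:
  1 Medial Vowel Deletion: [gitener] → [gitnr]
  2 Intervocalic Voicing: no change — [gitnr]
  result: [gitnr]
Order 2 then 1:
  2 Intervocalic Voicing: [gitener] → [gidener]
  1 Medial Vowel Deletion: [gidener] → [gidnr]
  result: [gidnr]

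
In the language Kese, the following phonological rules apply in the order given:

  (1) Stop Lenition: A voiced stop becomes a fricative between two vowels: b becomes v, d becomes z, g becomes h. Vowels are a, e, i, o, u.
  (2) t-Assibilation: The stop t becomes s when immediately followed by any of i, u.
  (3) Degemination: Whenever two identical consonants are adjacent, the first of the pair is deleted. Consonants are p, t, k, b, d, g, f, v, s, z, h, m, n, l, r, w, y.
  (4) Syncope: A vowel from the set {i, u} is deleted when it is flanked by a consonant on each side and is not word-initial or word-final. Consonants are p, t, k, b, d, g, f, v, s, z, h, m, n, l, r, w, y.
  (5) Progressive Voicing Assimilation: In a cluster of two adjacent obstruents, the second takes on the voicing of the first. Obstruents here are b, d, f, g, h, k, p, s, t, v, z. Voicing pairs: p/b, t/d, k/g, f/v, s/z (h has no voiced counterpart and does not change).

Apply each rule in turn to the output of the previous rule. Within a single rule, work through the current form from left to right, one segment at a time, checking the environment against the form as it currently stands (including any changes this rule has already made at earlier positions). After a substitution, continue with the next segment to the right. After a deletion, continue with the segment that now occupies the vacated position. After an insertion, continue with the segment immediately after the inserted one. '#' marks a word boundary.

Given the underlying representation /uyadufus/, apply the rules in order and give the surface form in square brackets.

[uyazvz]

(1) Stop Lenition: [uyadufus] → [uyazufus]
(2) t-Assibilation: no change — [uyazufus]
(3) Degemination: no change — [uyazufus]
(4) Syncope: [uyazufus] → [uyazfs]
(5) Progressive Voicing Assimilation: [uyazfs] → [uyazvz]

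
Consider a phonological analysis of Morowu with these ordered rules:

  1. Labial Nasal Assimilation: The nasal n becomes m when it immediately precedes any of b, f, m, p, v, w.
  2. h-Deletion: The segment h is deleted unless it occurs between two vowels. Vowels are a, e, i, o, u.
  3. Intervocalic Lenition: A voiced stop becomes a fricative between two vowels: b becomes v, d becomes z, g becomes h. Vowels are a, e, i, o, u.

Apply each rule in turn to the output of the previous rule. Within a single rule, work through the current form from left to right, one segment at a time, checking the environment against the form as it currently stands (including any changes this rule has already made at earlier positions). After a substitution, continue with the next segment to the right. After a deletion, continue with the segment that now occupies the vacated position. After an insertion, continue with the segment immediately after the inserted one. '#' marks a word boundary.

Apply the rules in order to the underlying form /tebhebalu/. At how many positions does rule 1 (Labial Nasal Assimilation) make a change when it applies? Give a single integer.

1 Labial Nasal Assimilation: no change — [tebhebalu]
2 h-Deletion: [tebhebalu] → [tebebalu]
3 Intervocalic Lenition: [tebebalu] → [tevevalu]
Rule 1 changed 0 position(s).

0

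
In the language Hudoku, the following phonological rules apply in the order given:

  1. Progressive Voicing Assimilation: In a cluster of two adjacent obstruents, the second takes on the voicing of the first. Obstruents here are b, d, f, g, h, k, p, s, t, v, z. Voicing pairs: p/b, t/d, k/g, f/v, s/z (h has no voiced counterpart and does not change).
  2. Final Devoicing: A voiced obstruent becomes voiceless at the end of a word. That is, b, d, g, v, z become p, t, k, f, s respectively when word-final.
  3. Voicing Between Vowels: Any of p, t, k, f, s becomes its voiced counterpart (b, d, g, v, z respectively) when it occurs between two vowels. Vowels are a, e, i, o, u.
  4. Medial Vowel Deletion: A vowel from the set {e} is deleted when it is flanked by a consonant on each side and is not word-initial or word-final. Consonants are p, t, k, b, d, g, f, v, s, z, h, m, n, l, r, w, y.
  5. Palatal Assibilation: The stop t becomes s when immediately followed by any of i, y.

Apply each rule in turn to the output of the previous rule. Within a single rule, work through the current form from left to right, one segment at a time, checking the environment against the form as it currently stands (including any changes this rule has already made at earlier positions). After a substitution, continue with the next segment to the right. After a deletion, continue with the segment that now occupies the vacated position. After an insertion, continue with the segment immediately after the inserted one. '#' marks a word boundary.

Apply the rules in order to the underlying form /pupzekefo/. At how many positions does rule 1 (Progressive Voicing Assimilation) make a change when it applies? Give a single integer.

1 Progressive Voicing Assimilation: [pupzekefo] → [pupsekefo]
2 Final Devoicing: no change — [pupsekefo]
3 Voicing Between Vowels: [pupsekefo] → [pupsegevo]
4 Medial Vowel Deletion: [pupsegevo] → [pupsgvo]
5 Palatal Assibilation: no change — [pupsgvo]
Rule 1 changed 1 position(s).

1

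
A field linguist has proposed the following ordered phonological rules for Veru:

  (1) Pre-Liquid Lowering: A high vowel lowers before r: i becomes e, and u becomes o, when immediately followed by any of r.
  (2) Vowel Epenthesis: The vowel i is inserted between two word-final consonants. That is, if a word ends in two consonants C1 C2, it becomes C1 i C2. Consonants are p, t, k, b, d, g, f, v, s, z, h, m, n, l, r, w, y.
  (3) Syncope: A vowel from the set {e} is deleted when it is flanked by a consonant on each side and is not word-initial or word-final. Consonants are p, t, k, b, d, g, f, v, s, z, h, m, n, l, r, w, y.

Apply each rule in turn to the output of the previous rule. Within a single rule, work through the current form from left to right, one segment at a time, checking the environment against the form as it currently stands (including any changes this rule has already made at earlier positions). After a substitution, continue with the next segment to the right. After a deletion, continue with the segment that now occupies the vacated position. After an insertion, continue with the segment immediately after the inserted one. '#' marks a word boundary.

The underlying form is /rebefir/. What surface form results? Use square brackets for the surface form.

[rbfr]

(1) Pre-Liquid Lowering: [rebefir] → [rebefer]
(2) Vowel Epenthesis: no change — [rebefer]
(3) Syncope: [rebefer] → [rbfr]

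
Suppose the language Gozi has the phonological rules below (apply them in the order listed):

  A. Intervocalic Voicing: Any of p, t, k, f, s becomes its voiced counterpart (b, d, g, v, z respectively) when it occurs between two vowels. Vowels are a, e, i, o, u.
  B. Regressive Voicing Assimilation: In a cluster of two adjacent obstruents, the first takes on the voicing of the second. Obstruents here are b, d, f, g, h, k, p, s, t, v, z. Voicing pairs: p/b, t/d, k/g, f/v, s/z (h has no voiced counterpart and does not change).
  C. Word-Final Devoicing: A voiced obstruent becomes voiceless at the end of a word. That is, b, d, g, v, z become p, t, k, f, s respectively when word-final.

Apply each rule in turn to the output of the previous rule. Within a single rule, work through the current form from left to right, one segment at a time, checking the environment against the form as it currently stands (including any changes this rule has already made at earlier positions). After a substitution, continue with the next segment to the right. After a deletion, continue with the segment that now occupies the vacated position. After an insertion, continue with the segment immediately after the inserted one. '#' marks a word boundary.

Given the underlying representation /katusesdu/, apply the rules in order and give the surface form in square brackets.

A Intervocalic Voicing: [katusesdu] → [kaduzesdu]
B Regressive Voicing Assimilation: [kaduzesdu] → [kaduzezdu]
C Word-Final Devoicing: no change — [kaduzezdu]

[kaduzezdu]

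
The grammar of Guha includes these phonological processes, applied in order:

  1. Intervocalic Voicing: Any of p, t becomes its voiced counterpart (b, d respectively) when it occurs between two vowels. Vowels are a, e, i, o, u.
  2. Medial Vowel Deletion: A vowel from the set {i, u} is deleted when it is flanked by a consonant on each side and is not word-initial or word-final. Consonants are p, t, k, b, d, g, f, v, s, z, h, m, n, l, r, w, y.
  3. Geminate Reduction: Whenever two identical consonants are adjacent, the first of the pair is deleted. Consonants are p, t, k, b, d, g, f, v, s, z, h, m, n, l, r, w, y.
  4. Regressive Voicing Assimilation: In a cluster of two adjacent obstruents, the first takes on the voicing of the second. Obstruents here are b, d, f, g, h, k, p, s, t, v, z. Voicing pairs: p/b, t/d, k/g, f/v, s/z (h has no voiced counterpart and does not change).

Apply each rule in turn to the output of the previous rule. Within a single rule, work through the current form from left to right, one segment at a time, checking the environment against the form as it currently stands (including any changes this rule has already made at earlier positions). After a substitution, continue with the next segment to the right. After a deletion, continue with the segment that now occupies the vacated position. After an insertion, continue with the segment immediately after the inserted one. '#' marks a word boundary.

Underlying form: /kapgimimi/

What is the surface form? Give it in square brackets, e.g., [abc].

[kabgmi]

1 Intervocalic Voicing: no change — [kapgimimi]
2 Medial Vowel Deletion: [kapgimimi] → [kapgmmi]
3 Geminate Reduction: [kapgmmi] → [kapgmi]
4 Regressive Voicing Assimilation: [kapgmi] → [kabgmi]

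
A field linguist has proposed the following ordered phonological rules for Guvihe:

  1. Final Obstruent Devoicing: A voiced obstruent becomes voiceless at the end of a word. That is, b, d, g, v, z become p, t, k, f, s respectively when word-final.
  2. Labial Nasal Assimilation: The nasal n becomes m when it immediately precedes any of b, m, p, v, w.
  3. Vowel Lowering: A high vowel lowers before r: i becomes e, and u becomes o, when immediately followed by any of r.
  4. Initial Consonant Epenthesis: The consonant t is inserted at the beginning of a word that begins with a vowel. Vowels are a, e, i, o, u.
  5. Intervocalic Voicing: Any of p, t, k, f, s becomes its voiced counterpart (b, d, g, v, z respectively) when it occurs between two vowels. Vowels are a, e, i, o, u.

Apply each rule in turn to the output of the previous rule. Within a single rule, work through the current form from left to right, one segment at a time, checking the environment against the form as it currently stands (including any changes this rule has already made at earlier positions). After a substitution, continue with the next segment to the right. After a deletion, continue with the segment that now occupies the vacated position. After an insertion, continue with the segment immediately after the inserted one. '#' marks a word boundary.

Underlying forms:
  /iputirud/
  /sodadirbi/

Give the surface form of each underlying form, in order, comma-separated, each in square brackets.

/iputirud/:
  1 Final Obstruent Devoicing: [iputirud] → [iputirut]
  2 Labial Nasal Assimilation: no change — [iputirut]
  3 Vowel Lowering: [iputirut] → [iputerut]
  4 Initial Consonant Epenthesis: [iputerut] → [tiputerut]
  5 Intervocalic Voicing: [tiputerut] → [tibuderut]
/sodadirbi/:
  1 Final Obstruent Devoicing: no change — [sodadirbi]
  2 Labial Nasal Assimilation: no change — [sodadirbi]
  3 Vowel Lowering: [sodadirbi] → [sodaderbi]
  4 Initial Consonant Epenthesis: no change — [sodaderbi]
  5 Intervocalic Voicing: no change — [sodaderbi]

[tibuderut], [sodaderbi]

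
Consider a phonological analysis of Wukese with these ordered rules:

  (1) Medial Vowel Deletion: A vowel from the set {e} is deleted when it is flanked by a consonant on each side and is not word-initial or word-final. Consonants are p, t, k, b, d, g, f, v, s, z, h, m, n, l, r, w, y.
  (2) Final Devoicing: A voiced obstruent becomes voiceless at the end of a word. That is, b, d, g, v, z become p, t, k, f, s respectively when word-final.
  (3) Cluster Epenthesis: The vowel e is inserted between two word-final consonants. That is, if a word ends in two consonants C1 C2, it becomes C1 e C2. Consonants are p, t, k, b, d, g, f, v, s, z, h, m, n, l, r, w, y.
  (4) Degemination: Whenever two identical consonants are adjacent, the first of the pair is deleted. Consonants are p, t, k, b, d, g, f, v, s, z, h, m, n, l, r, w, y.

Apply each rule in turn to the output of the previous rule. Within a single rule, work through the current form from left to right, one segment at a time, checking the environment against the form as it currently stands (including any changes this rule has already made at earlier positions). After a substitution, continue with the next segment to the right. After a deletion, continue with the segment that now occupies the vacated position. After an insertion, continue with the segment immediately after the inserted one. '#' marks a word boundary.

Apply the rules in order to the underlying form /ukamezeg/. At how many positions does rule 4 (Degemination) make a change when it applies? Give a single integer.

0

(1) Medial Vowel Deletion: [ukamezeg] → [ukamzg]
(2) Final Devoicing: [ukamzg] → [ukamzk]
(3) Cluster Epenthesis: [ukamzk] → [ukamzek]
(4) Degemination: no change — [ukamzek]
Rule 4 changed 0 position(s).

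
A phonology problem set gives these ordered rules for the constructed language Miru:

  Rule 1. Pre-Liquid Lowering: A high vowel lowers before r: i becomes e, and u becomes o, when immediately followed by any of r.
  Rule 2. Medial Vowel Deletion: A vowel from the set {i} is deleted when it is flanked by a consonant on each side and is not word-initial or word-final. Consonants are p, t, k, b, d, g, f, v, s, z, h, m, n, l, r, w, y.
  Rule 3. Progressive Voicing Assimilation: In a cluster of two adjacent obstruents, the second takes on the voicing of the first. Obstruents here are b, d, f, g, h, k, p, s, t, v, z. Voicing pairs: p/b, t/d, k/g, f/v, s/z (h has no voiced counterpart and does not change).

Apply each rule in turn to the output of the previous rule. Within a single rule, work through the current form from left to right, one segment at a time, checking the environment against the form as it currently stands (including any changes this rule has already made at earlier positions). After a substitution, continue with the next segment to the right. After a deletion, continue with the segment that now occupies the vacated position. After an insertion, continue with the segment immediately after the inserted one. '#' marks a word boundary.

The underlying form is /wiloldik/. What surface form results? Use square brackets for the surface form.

[wloldg]

Rule 1 Pre-Liquid Lowering: no change — [wiloldik]
Rule 2 Medial Vowel Deletion: [wiloldik] → [wloldk]
Rule 3 Progressive Voicing Assimilation: [wloldk] → [wloldg]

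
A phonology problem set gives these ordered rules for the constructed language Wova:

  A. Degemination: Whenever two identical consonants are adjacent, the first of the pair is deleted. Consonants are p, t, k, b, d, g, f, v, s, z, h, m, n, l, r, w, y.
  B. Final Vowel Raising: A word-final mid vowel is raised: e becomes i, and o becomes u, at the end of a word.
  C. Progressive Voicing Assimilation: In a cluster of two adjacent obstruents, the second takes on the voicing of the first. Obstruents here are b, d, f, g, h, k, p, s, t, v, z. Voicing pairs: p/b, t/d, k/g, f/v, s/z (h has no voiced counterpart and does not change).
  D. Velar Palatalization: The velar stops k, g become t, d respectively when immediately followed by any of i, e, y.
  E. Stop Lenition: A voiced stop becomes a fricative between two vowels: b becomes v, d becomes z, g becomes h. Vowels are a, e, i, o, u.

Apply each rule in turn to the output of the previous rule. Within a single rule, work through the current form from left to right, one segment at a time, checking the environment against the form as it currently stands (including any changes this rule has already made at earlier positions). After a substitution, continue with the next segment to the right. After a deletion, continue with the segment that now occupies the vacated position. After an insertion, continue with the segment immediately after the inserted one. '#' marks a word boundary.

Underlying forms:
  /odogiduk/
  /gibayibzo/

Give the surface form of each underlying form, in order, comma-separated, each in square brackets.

/odogiduk/:
  A Degemination: no change — [odogiduk]
  B Final Vowel Raising: no change — [odogiduk]
  C Progressive Voicing Assimilation: no change — [odogiduk]
  D Velar Palatalization: [odogiduk] → [ododiduk]
  E Stop Lenition: [ododiduk] → [ozozizuk]
/gibayibzo/:
  A Degemination: no change — [gibayibzo]
  B Final Vowel Raising: [gibayibzo] → [gibayibzu]
  C Progressive Voicing Assimilation: no change — [gibayibzu]
  D Velar Palatalization: [gibayibzu] → [dibayibzu]
  E Stop Lenition: [dibayibzu] → [divayibzu]

[ozozizuk], [divayibzu]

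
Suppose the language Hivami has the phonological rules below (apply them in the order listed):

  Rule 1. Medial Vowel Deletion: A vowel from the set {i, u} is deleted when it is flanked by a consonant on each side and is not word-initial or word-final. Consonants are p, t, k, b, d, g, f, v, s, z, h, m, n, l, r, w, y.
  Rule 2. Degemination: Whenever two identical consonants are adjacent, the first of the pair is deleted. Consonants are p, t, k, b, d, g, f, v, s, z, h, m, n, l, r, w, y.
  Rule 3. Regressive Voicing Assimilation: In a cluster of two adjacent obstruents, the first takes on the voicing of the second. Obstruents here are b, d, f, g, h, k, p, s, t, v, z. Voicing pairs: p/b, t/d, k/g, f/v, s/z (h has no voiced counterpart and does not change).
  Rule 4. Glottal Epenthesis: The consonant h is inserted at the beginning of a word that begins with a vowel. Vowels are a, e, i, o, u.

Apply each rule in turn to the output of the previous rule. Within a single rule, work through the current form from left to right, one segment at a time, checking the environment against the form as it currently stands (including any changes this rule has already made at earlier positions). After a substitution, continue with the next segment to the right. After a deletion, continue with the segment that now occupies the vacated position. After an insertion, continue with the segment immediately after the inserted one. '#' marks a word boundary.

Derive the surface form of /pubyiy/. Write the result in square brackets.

[bby]

Rule 1 Medial Vowel Deletion: [pubyiy] → [pbyy]
Rule 2 Degemination: [pbyy] → [pby]
Rule 3 Regressive Voicing Assimilation: [pby] → [bby]
Rule 4 Glottal Epenthesis: no change — [bby]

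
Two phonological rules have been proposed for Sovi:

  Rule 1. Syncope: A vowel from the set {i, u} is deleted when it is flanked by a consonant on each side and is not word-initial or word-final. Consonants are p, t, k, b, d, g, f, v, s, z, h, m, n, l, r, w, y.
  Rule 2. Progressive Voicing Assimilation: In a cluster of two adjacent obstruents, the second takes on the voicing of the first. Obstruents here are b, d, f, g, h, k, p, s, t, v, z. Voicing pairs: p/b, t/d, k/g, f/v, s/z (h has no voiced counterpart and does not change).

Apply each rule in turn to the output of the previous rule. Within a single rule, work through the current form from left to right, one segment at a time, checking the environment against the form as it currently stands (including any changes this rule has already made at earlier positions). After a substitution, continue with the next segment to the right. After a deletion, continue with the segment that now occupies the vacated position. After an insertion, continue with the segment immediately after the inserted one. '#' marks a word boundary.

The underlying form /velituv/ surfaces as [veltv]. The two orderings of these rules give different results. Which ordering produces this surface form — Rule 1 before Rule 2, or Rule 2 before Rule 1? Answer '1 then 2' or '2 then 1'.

2 then 1

Order 1 then 2:
  1 Syncope: [velituv] → [veltv]
  2 Progressive Voicing Assimilation: [veltv] → [veltf]
  result: [veltf]
Order 2 then 1:
  2 Progressive Voicing Assimilation: no change — [velituv]
  1 Syncope: [velituv] → [veltv]
  result: [veltv]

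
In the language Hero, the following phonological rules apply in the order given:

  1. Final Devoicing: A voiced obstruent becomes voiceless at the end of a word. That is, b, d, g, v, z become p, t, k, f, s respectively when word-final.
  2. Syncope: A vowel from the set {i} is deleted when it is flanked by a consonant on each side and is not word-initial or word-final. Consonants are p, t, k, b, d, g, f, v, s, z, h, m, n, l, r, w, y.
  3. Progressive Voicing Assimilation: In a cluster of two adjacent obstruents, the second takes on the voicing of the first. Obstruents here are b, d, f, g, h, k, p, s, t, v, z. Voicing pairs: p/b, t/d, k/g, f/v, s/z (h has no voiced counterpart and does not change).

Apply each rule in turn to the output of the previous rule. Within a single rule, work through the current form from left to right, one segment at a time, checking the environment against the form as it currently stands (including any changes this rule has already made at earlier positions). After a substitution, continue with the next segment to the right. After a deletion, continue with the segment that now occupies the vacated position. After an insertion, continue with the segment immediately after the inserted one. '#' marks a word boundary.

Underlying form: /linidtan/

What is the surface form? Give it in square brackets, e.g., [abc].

1 Final Devoicing: no change — [linidtan]
2 Syncope: [linidtan] → [lndtan]
3 Progressive Voicing Assimilation: [lndtan] → [lnddan]

[lnddan]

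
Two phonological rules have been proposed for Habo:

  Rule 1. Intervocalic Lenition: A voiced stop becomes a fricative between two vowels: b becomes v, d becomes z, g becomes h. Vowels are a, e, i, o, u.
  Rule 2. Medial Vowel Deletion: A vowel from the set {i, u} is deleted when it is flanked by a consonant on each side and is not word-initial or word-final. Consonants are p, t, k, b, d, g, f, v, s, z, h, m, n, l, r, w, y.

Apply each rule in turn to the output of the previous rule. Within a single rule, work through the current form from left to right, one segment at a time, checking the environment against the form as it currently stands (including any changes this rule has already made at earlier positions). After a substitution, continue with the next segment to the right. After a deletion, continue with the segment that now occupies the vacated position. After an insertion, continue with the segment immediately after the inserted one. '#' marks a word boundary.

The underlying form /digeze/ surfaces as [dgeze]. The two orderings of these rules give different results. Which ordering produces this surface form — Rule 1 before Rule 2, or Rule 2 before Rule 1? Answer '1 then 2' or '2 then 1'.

Order 1 then 2:
  1 Intervocalic Lenition: [digeze] → [diheze]
  2 Medial Vowel Deletion: [diheze] → [dheze]
  result: [dheze]
Order 2 then 1:
  2 Medial Vowel Deletion: [digeze] → [dgeze]
  1 Intervocalic Lenition: no change — [dgeze]
  result: [dgeze]

2 then 1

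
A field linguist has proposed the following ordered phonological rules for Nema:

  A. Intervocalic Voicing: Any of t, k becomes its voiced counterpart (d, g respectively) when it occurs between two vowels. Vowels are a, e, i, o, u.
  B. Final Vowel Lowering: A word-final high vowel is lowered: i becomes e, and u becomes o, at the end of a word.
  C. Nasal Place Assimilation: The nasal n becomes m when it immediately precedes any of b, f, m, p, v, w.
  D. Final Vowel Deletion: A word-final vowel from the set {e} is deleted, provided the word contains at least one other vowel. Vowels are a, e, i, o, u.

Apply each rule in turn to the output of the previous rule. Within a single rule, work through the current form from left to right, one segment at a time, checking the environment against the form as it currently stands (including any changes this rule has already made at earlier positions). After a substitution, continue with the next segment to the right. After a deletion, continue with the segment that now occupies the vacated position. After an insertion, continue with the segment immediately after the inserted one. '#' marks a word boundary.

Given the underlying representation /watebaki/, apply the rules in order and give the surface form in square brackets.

A Intervocalic Voicing: [watebaki] → [wadebagi]
B Final Vowel Lowering: [wadebagi] → [wadebage]
C Nasal Place Assimilation: no change — [wadebage]
D Final Vowel Deletion: [wadebage] → [wadebag]

[wadebag]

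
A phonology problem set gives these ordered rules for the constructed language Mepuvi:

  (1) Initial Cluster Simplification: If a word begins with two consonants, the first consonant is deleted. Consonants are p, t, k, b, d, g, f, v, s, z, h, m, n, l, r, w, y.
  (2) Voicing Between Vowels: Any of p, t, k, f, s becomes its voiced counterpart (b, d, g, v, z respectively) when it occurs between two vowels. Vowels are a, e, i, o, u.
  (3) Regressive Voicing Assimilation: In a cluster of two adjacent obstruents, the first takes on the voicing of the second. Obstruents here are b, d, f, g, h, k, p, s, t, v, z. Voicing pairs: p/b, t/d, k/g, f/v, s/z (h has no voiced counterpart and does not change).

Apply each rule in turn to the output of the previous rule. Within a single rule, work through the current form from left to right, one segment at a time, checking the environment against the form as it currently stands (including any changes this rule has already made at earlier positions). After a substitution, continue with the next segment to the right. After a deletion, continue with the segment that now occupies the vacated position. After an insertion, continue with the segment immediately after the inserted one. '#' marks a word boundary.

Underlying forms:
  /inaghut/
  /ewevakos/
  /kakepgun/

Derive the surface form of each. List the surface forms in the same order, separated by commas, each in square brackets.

[inakhut], [ewevagos], [kagebgun]

/inaghut/:
  (1) Initial Cluster Simplification: no change — [inaghut]
  (2) Voicing Between Vowels: no change — [inaghut]
  (3) Regressive Voicing Assimilation: [inaghut] → [inakhut]
/ewevakos/:
  (1) Initial Cluster Simplification: no change — [ewevakos]
  (2) Voicing Between Vowels: [ewevakos] → [ewevagos]
  (3) Regressive Voicing Assimilation: no change — [ewevagos]
/kakepgun/:
  (1) Initial Cluster Simplification: no change — [kakepgun]
  (2) Voicing Between Vowels: [kakepgun] → [kagepgun]
  (3) Regressive Voicing Assimilation: [kagepgun] → [kagebgun]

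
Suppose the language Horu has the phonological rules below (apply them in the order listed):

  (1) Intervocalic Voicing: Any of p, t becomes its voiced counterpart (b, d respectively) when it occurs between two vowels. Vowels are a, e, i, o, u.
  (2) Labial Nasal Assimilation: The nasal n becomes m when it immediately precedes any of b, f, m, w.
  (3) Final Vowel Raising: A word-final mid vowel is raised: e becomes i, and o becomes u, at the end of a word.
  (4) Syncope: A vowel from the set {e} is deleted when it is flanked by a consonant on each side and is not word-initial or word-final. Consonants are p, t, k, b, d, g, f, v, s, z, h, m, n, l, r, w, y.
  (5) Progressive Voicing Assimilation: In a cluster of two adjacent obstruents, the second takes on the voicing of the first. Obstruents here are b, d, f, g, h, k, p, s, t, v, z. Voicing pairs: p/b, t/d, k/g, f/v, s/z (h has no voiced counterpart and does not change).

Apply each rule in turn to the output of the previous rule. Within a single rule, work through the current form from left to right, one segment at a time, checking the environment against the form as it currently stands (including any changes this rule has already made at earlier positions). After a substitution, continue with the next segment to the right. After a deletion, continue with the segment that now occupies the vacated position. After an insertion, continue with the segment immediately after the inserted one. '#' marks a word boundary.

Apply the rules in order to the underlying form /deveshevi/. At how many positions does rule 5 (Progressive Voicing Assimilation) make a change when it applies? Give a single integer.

2

(1) Intervocalic Voicing: no change — [deveshevi]
(2) Labial Nasal Assimilation: no change — [deveshevi]
(3) Final Vowel Raising: no change — [deveshevi]
(4) Syncope: [deveshevi] → [dvshvi]
(5) Progressive Voicing Assimilation: [dvshvi] → [dvzhfi]
Rule 5 changed 2 position(s).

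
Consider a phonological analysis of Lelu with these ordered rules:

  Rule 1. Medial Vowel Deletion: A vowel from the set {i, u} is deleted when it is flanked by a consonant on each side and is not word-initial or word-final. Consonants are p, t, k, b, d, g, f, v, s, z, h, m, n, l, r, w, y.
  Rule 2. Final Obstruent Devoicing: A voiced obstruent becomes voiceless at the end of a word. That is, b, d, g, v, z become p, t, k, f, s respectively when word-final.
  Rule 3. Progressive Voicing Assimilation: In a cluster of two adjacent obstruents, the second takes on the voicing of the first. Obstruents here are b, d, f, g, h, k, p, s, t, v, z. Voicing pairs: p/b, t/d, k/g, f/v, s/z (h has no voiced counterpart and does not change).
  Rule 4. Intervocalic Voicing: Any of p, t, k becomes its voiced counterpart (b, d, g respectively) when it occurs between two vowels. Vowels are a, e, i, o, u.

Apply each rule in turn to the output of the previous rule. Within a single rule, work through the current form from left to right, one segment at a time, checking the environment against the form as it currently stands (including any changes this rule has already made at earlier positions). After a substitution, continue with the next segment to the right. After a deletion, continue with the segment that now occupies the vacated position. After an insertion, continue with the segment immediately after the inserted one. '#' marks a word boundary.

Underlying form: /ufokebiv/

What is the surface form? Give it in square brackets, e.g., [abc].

Rule 1 Medial Vowel Deletion: [ufokebiv] → [ufokebv]
Rule 2 Final Obstruent Devoicing: [ufokebv] → [ufokebf]
Rule 3 Progressive Voicing Assimilation: [ufokebf] → [ufokebv]
Rule 4 Intervocalic Voicing: [ufokebv] → [ufogebv]

[ufogebv]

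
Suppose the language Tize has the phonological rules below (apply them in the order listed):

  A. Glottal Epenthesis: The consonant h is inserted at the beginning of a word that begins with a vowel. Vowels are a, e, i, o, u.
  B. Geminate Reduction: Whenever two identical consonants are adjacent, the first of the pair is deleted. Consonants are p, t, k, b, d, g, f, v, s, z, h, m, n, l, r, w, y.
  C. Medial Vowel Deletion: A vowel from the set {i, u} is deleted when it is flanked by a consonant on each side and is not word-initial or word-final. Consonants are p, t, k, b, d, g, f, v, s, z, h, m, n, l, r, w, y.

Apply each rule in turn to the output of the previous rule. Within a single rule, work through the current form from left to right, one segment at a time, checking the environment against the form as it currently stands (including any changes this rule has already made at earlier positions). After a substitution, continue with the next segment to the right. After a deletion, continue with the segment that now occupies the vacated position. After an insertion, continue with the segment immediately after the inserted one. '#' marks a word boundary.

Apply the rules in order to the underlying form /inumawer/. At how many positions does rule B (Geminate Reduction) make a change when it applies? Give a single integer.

A Glottal Epenthesis: [inumawer] → [hinumawer]
B Geminate Reduction: no change — [hinumawer]
C Medial Vowel Deletion: [hinumawer] → [hnmawer]
Rule B changed 0 position(s).

0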